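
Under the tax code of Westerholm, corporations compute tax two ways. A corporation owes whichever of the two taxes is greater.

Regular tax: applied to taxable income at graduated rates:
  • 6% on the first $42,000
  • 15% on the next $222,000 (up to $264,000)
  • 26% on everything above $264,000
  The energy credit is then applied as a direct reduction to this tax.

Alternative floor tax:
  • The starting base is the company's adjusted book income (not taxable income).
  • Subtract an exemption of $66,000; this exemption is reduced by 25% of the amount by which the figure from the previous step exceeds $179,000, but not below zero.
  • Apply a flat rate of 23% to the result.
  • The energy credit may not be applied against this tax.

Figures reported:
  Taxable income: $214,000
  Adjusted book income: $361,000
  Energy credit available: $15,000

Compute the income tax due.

$78,315

Alternative floor tax:
  Base (adjusted book income): $361,000
  Exemption: $66,000 − 25% × ($361,000 − $179,000) = $66,000 − $45,500 = $20,500
  Base: $361,000 − $20,500 = $340,500
  $340,500 × 23% = $78,315

Regular tax:
  $42,000 × 6% = $2,520
  $172,000 × 15% = $25,800
  → $28,320
  Less energy credit $15,000 → $13,320

$78,315 > $13,320, so the alternative floor tax is the binding amount.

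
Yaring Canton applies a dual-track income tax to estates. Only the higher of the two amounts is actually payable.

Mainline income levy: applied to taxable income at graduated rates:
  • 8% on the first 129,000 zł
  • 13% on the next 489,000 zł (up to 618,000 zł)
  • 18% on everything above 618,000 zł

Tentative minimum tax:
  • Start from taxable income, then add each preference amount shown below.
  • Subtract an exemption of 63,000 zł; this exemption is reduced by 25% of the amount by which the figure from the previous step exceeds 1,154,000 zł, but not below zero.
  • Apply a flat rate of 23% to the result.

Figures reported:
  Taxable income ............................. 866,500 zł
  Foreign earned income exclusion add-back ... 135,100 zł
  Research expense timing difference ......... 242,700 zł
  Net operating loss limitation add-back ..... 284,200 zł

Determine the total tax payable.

Mainline income levy:
  129,000 zł × 8% = 10,320 zł
  489,000 zł × 13% = 63,570 zł
  248,500 zł × 18% = 44,730 zł
  → 118,620 zł

Tentative minimum tax:
  Adjusted income: 866,500 zł + 135,100 zł + 242,700 zł + 284,200 zł = 1,528,500 zł
  Exemption: 25% × (1,528,500 zł − 1,154,000 zł) = 93,625 zł ≥ 63,000 zł, so the exemption is fully phased out
  Base: 1,528,500 zł − 0 zł = 1,528,500 zł
  1,528,500 zł × 23% = 351,555 zł

351,555 zł > 118,620 zł, so the tentative minimum tax is the binding amount.

351,555 zł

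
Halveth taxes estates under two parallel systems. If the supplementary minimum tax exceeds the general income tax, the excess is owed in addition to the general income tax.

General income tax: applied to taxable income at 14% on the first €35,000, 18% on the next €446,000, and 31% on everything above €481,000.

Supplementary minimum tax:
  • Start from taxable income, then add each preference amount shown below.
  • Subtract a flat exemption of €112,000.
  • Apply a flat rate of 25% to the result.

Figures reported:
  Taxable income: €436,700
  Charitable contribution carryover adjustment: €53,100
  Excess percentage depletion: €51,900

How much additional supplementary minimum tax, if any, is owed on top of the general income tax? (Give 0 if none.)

General income tax:
  €35,000 × 14% = €4,900
  €401,700 × 18% = €72,306
  → €77,206

Supplementary minimum tax:
  Adjusted income: €436,700 + €53,100 + €51,900 = €541,700
  Less exemption €112,000 → base €429,700
  €429,700 × 25% = €107,425

Excess of supplementary minimum tax over general income tax: €107,425 − €77,206 = €30,219.

€30,219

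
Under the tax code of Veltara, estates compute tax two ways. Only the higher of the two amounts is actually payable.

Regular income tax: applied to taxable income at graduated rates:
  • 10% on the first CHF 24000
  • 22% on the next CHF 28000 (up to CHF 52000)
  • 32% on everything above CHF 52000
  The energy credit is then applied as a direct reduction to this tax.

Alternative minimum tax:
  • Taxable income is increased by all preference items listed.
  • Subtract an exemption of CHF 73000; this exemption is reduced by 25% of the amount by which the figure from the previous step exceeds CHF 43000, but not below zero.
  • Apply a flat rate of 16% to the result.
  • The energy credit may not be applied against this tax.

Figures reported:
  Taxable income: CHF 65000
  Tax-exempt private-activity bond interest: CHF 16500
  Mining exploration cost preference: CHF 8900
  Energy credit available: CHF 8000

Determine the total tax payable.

Regular income tax:
  CHF 24000 × 10% = CHF 2400
  CHF 28000 × 22% = CHF 6160
  CHF 13000 × 32% = CHF 4160
  → CHF 12720
  Less energy credit CHF 8000 → CHF 4720

Alternative minimum tax:
  Adjusted income: CHF 65000 + CHF 16500 + CHF 8900 = CHF 90400
  Exemption: CHF 73000 − 25% × (CHF 90400 − CHF 43000) = CHF 73000 − CHF 11850 = CHF 61150
  Base: CHF 90400 − CHF 61150 = CHF 29250
  CHF 29250 × 16% = CHF 4680

CHF 4720 > CHF 4680, so the regular income tax governs.

CHF 4720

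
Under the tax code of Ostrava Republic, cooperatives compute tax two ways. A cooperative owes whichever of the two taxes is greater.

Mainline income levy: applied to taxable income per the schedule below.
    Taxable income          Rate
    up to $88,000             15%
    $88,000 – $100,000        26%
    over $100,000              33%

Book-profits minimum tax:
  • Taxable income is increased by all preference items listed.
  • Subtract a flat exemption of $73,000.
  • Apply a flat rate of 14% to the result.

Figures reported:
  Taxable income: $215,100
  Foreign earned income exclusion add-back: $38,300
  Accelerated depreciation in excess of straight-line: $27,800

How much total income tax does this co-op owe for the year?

$54,303

Mainline income levy:
  $88,000 × 15% = $13,200
  $12,000 × 26% = $3,120
  $115,100 × 33% = $37,983
  → $54,303

Book-profits minimum tax:
  Adjusted income: $215,100 + $38,300 + $27,800 = $281,200
  Less exemption $73,000 → base $208,200
  $208,200 × 14% = $29,148

$54,303 > $29,148, so the mainline income levy governs.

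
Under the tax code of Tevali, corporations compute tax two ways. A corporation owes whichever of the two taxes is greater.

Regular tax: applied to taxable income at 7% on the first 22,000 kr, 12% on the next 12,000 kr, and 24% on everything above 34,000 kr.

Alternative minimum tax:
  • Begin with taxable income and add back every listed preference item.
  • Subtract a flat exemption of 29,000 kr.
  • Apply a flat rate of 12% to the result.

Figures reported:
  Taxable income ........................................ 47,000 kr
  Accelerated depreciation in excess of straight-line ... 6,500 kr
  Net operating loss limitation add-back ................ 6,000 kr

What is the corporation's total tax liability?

6,100 kr

Regular tax:
  22,000 kr × 7% = 1,540 kr
  12,000 kr × 12% = 1,440 kr
  13,000 kr × 24% = 3,120 kr
  → 6,100 kr

Alternative minimum tax:
  Adjusted income: 47,000 kr + 6,500 kr + 6,000 kr = 59,500 kr
  Less exemption 29,000 kr → base 30,500 kr
  30,500 kr × 12% = 3,660 kr

6,100 kr > 3,660 kr, so the regular tax governs.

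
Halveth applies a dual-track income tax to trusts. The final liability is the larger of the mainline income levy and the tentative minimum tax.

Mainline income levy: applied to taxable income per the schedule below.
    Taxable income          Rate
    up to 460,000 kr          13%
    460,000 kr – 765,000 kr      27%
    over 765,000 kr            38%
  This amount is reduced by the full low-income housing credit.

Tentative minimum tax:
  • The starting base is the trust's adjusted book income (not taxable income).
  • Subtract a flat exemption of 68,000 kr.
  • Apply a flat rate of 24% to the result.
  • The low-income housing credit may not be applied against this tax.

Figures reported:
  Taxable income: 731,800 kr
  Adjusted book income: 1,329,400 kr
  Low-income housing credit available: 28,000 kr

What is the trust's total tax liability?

Mainline income levy:
  460,000 kr × 13% = 59,800 kr
  271,800 kr × 27% = 73,386 kr
  → 133,186 kr
  Less low-income housing credit 28,000 kr → 105,186 kr

Tentative minimum tax:
  Base (adjusted book income): 1,329,400 kr
  Less exemption 68,000 kr → base 1,261,400 kr
  1,261,400 kr × 24% = 302,736 kr

302,736 kr > 105,186 kr, so the tentative minimum tax is the binding amount.

302,736 kr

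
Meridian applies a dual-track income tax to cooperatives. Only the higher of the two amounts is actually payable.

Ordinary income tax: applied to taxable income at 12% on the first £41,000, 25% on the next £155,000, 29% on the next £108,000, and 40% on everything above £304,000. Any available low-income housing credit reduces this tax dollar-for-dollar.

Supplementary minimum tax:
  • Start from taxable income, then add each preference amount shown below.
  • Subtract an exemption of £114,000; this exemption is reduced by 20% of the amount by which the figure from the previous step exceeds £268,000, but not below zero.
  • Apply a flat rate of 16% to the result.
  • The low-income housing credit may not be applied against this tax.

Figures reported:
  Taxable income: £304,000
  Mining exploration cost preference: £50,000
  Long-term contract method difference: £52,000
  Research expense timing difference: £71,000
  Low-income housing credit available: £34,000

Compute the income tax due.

£64,768

Supplementary minimum tax:
  Adjusted income: £304,000 + £50,000 + £52,000 + £71,000 = £477,000
  Exemption: £114,000 − 20% × (£477,000 − £268,000) = £114,000 − £41,800 = £72,200
  Base: £477,000 − £72,200 = £404,800
  £404,800 × 16% = £64,768

Ordinary income tax:
  £41,000 × 12% = £4,920
  £155,000 × 25% = £38,750
  £108,000 × 29% = £31,320
  → £74,990
  Less low-income housing credit £34,000 → £40,990

£64,768 > £40,990, so the supplementary minimum tax is the binding amount.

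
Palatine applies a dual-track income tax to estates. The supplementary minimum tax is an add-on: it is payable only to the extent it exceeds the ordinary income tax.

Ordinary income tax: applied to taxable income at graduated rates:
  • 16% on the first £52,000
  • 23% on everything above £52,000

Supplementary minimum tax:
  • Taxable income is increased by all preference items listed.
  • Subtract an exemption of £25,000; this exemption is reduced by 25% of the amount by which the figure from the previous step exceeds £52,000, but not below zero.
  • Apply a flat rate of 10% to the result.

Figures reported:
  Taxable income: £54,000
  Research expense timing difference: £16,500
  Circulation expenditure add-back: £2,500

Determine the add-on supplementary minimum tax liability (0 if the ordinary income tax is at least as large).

Supplementary minimum tax:
  Adjusted income: £54,000 + £16,500 + £2,500 = £73,000
  Exemption: £25,000 − 25% × (£73,000 − £52,000) = £25,000 − £5,250 = £19,750
  Base: £73,000 − £19,750 = £53,250
  £53,250 × 10% = £5,325

Ordinary income tax:
  £52,000 × 16% = £8,320
  £2,000 × 23% = £460
  → £8,780

£5,325 ≤ £8,780, so no add-on is due.

£0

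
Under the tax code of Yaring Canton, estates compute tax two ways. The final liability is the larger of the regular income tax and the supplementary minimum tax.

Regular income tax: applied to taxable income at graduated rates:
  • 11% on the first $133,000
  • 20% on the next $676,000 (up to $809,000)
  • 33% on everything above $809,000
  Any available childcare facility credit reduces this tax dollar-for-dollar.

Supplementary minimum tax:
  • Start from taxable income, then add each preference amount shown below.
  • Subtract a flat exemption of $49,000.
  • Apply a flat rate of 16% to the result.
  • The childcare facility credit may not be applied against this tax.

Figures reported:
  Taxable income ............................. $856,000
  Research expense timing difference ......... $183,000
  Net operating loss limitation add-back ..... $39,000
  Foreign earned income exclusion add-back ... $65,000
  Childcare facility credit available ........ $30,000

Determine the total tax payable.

Supplementary minimum tax:
  Adjusted income: $856,000 + $183,000 + $39,000 + $65,000 = $1,143,000
  Less exemption $49,000 → base $1,094,000
  $1,094,000 × 16% = $175,040

Regular income tax:
  $133,000 × 11% = $14,630
  $676,000 × 20% = $135,200
  $47,000 × 33% = $15,510
  → $165,340
  Less childcare facility credit $30,000 → $135,340

$175,040 > $135,340, so the supplementary minimum tax is the binding amount.

$175,040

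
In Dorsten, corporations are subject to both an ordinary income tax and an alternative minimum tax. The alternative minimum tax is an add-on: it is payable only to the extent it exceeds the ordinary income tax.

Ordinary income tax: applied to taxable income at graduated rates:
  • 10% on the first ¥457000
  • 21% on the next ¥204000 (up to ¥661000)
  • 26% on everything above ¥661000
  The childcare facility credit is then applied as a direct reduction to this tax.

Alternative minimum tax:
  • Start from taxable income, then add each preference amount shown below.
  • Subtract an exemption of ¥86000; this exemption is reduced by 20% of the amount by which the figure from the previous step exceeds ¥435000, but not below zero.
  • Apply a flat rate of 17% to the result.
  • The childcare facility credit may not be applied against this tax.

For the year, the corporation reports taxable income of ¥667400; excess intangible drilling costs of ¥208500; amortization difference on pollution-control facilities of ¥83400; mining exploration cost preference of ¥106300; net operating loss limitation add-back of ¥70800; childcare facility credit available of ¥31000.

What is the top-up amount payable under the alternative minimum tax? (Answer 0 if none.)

¥133984

Alternative minimum tax:
  Adjusted income: ¥667400 + ¥208500 + ¥83400 + ¥106300 + ¥70800 = ¥1136400
  Exemption: 20% × (¥1136400 − ¥435000) = ¥140280 ≥ ¥86000, so the exemption is fully phased out
  Base: ¥1136400 − ¥0 = ¥1136400
  ¥1136400 × 17% = ¥193188

Ordinary income tax:
  ¥457000 × 10% = ¥45700
  ¥204000 × 21% = ¥42840
  ¥6400 × 26% = ¥1664
  → ¥90204
  Less childcare facility credit ¥31000 → ¥59204

Excess of alternative minimum tax over ordinary income tax: ¥193188 − ¥59204 = ¥133984.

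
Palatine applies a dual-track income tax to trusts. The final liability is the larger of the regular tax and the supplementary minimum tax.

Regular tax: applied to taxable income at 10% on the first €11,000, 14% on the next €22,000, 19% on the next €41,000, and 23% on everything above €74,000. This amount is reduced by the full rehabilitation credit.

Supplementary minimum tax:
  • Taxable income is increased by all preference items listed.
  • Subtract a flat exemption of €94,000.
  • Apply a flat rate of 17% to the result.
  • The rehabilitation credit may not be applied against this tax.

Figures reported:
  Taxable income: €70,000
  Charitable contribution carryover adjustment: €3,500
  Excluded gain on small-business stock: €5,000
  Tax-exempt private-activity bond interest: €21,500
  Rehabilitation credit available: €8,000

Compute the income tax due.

Regular tax:
  €11,000 × 10% = €1,100
  €22,000 × 14% = €3,080
  €37,000 × 19% = €7,030
  → €11,210
  Less rehabilitation credit €8,000 → €3,210

Supplementary minimum tax:
  Adjusted income: €70,000 + €3,500 + €5,000 + €21,500 = €100,000
  Less exemption €94,000 → base €6,000
  €6,000 × 17% = €1,020

€3,210 > €1,020, so the regular tax governs.

€3,210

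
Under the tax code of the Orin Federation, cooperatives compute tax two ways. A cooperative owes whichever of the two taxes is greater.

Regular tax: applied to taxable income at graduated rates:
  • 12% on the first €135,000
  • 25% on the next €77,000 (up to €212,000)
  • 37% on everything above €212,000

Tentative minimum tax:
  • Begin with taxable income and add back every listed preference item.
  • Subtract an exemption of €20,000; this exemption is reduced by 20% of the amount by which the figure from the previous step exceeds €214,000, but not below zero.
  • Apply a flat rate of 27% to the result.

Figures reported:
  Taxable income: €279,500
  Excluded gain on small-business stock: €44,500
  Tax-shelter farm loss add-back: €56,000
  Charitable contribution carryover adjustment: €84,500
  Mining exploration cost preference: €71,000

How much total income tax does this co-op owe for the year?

€144,585

Tentative minimum tax:
  Adjusted income: €279,500 + €44,500 + €56,000 + €84,500 + €71,000 = €535,500
  Exemption: 20% × (€535,500 − €214,000) = €64,300 ≥ €20,000, so the exemption is fully phased out
  Base: €535,500 − €0 = €535,500
  €535,500 × 27% = €144,585

Regular tax:
  €135,000 × 12% = €16,200
  €77,000 × 25% = €19,250
  €67,500 × 37% = €24,975
  → €60,425

€144,585 > €60,425, so the tentative minimum tax is the binding amount.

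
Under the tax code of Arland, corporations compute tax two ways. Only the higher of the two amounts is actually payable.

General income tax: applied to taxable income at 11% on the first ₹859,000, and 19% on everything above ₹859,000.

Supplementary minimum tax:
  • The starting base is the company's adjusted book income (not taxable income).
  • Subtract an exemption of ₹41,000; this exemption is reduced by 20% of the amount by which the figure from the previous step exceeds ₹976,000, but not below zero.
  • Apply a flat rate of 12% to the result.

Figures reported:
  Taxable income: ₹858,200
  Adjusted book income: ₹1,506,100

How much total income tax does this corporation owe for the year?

₹180,732

Supplementary minimum tax:
  Base (adjusted book income): ₹1,506,100
  Exemption: 20% × (₹1,506,100 − ₹976,000) = ₹106,020 ≥ ₹41,000, so the exemption is fully phased out
  Base: ₹1,506,100 − ₹0 = ₹1,506,100
  ₹1,506,100 × 12% = ₹180,732

General income tax:
  ₹858,200 × 11% = ₹94,402

₹180,732 > ₹94,402, so the supplementary minimum tax is the binding amount.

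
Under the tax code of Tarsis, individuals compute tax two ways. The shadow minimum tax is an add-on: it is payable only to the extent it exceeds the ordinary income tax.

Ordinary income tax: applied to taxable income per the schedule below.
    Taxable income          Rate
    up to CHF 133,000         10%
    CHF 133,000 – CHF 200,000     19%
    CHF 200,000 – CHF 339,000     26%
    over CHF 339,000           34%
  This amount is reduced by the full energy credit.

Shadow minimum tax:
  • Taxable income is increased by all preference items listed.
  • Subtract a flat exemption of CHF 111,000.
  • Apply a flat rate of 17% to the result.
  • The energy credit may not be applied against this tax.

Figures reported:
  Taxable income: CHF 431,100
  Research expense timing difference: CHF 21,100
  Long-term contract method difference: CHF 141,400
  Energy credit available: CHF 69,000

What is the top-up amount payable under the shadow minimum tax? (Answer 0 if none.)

Ordinary income tax:
  CHF 133,000 × 10% = CHF 13,300
  CHF 67,000 × 19% = CHF 12,730
  CHF 139,000 × 26% = CHF 36,140
  CHF 92,100 × 34% = CHF 31,314
  → CHF 93,484
  Less energy credit CHF 69,000 → CHF 24,484

Shadow minimum tax:
  Adjusted income: CHF 431,100 + CHF 21,100 + CHF 141,400 = CHF 593,600
  Less exemption CHF 111,000 → base CHF 482,600
  CHF 482,600 × 17% = CHF 82,042

Excess of shadow minimum tax over ordinary income tax: CHF 82,042 − CHF 24,484 = CHF 57,558.

CHF 57,558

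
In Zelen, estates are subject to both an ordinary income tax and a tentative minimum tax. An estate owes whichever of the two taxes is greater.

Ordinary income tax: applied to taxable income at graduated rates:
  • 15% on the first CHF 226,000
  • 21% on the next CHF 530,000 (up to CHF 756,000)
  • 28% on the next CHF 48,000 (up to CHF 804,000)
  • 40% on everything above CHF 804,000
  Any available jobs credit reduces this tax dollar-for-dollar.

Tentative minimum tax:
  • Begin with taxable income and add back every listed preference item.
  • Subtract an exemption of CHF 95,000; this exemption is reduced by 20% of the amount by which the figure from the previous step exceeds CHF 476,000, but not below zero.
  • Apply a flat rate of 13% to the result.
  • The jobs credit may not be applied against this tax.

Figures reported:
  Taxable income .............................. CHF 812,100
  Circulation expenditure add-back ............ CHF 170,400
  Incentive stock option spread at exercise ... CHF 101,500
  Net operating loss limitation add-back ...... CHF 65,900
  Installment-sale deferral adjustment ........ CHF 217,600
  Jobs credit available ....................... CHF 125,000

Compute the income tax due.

CHF 177,775

Tentative minimum tax:
  Adjusted income: CHF 812,100 + CHF 170,400 + CHF 101,500 + CHF 65,900 + CHF 217,600 = CHF 1,367,500
  Exemption: 20% × (CHF 1,367,500 − CHF 476,000) = CHF 178,300 ≥ CHF 95,000, so the exemption is fully phased out
  Base: CHF 1,367,500 − CHF 0 = CHF 1,367,500
  CHF 1,367,500 × 13% = CHF 177,775

Ordinary income tax:
  CHF 226,000 × 15% = CHF 33,900
  CHF 530,000 × 21% = CHF 111,300
  CHF 48,000 × 28% = CHF 13,440
  CHF 8,100 × 40% = CHF 3,240
  → CHF 161,880
  Less jobs credit CHF 125,000 → CHF 36,880

CHF 177,775 > CHF 36,880, so the tentative minimum tax is the binding amount.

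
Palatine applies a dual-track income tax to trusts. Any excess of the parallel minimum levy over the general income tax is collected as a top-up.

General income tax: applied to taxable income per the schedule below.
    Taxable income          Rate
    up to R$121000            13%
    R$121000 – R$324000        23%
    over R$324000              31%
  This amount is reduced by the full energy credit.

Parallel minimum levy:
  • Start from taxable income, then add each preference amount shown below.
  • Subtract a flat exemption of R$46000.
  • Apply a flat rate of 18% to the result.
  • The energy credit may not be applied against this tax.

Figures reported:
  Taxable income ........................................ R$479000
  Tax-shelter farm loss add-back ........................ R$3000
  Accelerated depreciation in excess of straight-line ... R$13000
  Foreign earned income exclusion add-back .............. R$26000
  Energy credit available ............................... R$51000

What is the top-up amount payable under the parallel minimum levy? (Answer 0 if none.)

Parallel minimum levy:
  Adjusted income: R$479000 + R$3000 + R$13000 + R$26000 = R$521000
  Less exemption R$46000 → base R$475000
  R$475000 × 18% = R$85500

General income tax:
  R$121000 × 13% = R$15730
  R$203000 × 23% = R$46690
  R$155000 × 31% = R$48050
  → R$110470
  Less energy credit R$51000 → R$59470

Excess of parallel minimum levy over general income tax: R$85500 − R$59470 = R$26030.

R$26030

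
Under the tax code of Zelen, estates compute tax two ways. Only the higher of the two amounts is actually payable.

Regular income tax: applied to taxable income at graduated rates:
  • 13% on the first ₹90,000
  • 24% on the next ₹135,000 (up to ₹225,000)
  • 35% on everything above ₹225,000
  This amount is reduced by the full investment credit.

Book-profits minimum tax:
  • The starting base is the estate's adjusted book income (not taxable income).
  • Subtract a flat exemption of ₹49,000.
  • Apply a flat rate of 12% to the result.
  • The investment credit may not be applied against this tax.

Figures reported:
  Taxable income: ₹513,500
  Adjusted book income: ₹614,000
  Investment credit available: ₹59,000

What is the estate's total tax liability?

Regular income tax:
  ₹90,000 × 13% = ₹11,700
  ₹135,000 × 24% = ₹32,400
  ₹288,500 × 35% = ₹100,975
  → ₹145,075
  Less investment credit ₹59,000 → ₹86,075

Book-profits minimum tax:
  Base (adjusted book income): ₹614,000
  Less exemption ₹49,000 → base ₹565,000
  ₹565,000 × 12% = ₹67,800

₹86,075 > ₹67,800, so the regular income tax governs.

₹86,075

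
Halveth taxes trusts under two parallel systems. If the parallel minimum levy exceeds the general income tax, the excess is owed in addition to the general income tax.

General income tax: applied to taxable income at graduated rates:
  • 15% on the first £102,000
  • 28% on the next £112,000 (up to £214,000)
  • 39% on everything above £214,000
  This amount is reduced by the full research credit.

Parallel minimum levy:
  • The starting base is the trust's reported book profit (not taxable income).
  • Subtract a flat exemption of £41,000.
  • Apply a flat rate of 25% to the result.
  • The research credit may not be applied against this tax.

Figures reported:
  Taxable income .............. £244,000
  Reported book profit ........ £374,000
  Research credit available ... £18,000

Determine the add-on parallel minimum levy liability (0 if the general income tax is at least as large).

Parallel minimum levy:
  Base (reported book profit): £374,000
  Less exemption £41,000 → base £333,000
  £333,000 × 25% = £83,250

General income tax:
  £102,000 × 15% = £15,300
  £112,000 × 28% = £31,360
  £30,000 × 39% = £11,700
  → £58,360
  Less research credit £18,000 → £40,360

Excess of parallel minimum levy over general income tax: £83,250 − £40,360 = £42,890.

£42,890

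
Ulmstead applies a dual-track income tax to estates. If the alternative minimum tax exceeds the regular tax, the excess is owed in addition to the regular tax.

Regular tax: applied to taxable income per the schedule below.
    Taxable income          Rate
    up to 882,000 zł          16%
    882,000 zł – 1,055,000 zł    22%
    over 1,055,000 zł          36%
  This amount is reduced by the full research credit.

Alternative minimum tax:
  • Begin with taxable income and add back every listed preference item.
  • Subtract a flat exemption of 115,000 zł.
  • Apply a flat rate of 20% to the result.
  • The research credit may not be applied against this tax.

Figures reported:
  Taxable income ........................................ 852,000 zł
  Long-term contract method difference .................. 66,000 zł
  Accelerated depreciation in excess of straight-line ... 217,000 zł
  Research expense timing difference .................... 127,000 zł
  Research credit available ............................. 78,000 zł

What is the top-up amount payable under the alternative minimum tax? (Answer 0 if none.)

Alternative minimum tax:
  Adjusted income: 852,000 zł + 66,000 zł + 217,000 zł + 127,000 zł = 1,262,000 zł
  Less exemption 115,000 zł → base 1,147,000 zł
  1,147,000 zł × 20% = 229,400 zł

Regular tax:
  852,000 zł × 16% = 136,320 zł
  Less research credit 78,000 zł → 58,320 zł

Excess of alternative minimum tax over regular tax: 229,400 zł − 58,320 zł = 171,080 zł.

171,080 zł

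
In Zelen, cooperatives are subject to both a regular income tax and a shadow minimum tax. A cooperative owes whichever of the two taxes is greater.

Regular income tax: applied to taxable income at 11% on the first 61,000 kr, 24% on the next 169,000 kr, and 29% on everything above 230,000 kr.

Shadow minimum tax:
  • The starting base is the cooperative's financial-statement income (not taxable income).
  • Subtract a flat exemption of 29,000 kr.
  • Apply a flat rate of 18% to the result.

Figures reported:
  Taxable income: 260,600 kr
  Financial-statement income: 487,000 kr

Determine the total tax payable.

Regular income tax:
  61,000 kr × 11% = 6,710 kr
  169,000 kr × 24% = 40,560 kr
  30,600 kr × 29% = 8,874 kr
  → 56,144 kr

Shadow minimum tax:
  Base (financial-statement income): 487,000 kr
  Less exemption 29,000 kr → base 458,000 kr
  458,000 kr × 18% = 82,440 kr

82,440 kr > 56,144 kr, so the shadow minimum tax is the binding amount.

82,440 kr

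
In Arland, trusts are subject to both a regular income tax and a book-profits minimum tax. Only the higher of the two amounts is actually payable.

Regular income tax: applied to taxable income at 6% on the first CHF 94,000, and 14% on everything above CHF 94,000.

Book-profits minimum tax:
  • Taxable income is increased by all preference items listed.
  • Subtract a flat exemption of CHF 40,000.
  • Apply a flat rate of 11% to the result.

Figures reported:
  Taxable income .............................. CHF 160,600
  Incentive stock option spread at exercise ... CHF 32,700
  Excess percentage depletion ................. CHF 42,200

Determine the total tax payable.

CHF 21,505

Regular income tax:
  CHF 94,000 × 6% = CHF 5,640
  CHF 66,600 × 14% = CHF 9,324
  → CHF 14,964

Book-profits minimum tax:
  Adjusted income: CHF 160,600 + CHF 32,700 + CHF 42,200 = CHF 235,500
  Less exemption CHF 40,000 → base CHF 195,500
  CHF 195,500 × 11% = CHF 21,505

CHF 21,505 > CHF 14,964, so the book-profits minimum tax is the binding amount.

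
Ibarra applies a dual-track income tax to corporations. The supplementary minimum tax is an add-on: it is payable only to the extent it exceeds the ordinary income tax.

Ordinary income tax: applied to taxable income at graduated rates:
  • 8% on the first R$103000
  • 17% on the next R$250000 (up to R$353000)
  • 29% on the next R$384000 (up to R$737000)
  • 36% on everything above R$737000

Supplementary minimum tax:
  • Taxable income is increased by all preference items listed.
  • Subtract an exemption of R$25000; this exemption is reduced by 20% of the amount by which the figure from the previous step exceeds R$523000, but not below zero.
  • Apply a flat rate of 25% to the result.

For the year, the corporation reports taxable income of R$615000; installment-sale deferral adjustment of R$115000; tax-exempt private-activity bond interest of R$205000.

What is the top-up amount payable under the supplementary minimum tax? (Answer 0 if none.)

R$107030

Supplementary minimum tax:
  Adjusted income: R$615000 + R$115000 + R$205000 = R$935000
  Exemption: 20% × (R$935000 − R$523000) = R$82400 ≥ R$25000, so the exemption is fully phased out
  Base: R$935000 − R$0 = R$935000
  R$935000 × 25% = R$233750

Ordinary income tax:
  R$103000 × 8% = R$8240
  R$250000 × 17% = R$42500
  R$262000 × 29% = R$75980
  → R$126720

Excess of supplementary minimum tax over ordinary income tax: R$233750 − R$126720 = R$107030.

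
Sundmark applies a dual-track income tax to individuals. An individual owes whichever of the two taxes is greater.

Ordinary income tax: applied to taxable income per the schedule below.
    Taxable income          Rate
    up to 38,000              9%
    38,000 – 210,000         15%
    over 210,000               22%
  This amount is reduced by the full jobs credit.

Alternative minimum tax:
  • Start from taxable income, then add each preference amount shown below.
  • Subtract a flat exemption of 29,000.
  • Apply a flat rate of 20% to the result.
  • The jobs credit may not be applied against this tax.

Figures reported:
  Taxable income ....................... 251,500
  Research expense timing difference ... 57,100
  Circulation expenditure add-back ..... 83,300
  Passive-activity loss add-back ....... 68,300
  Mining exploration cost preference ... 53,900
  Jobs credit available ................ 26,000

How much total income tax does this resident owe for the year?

97,020

Alternative minimum tax:
  Adjusted income: 251,500 + 57,100 + 83,300 + 68,300 + 53,900 = 514,100
  Less exemption 29,000 → base 485,100
  485,100 × 20% = 97,020

Ordinary income tax:
  38,000 × 9% = 3,420
  172,000 × 15% = 25,800
  41,500 × 22% = 9,130
  → 38,350
  Less jobs credit 26,000 → 12,350

97,020 > 12,350, so the alternative minimum tax is the binding amount.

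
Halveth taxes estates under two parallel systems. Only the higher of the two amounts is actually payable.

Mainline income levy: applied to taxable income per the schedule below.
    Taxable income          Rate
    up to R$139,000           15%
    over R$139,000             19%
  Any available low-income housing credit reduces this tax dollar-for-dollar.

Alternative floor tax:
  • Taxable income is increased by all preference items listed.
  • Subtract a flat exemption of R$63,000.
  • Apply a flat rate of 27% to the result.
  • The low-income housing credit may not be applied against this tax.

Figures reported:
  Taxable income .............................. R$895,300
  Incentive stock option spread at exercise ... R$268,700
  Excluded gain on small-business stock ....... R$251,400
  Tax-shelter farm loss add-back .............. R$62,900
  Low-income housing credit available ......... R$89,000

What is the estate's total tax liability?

Alternative floor tax:
  Adjusted income: R$895,300 + R$268,700 + R$251,400 + R$62,900 = R$1,478,300
  Less exemption R$63,000 → base R$1,415,300
  R$1,415,300 × 27% = R$382,131

Mainline income levy:
  R$139,000 × 15% = R$20,850
  R$756,300 × 19% = R$143,697
  → R$164,547
  Less low-income housing credit R$89,000 → R$75,547

R$382,131 > R$75,547, so the alternative floor tax is the binding amount.

R$382,131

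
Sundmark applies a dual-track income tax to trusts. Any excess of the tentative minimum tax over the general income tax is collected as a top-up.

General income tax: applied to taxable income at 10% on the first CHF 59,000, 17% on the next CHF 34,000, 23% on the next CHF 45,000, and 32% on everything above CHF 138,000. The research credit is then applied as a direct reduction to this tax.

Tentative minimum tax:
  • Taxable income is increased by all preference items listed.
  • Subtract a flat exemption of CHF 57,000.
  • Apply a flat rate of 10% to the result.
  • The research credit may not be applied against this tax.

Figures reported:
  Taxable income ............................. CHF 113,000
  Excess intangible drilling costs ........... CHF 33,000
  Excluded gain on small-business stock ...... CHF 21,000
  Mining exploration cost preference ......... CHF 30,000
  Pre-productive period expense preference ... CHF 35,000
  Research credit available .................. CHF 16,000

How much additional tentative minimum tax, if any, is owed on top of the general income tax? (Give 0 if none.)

CHF 17,220

General income tax:
  CHF 59,000 × 10% = CHF 5,900
  CHF 34,000 × 17% = CHF 5,780
  CHF 20,000 × 23% = CHF 4,600
  → CHF 16,280
  Less research credit CHF 16,000 → CHF 280

Tentative minimum tax:
  Adjusted income: CHF 113,000 + CHF 33,000 + CHF 21,000 + CHF 30,000 + CHF 35,000 = CHF 232,000
  Less exemption CHF 57,000 → base CHF 175,000
  CHF 175,000 × 10% = CHF 17,500

Excess of tentative minimum tax over general income tax: CHF 17,500 − CHF 280 = CHF 17,220.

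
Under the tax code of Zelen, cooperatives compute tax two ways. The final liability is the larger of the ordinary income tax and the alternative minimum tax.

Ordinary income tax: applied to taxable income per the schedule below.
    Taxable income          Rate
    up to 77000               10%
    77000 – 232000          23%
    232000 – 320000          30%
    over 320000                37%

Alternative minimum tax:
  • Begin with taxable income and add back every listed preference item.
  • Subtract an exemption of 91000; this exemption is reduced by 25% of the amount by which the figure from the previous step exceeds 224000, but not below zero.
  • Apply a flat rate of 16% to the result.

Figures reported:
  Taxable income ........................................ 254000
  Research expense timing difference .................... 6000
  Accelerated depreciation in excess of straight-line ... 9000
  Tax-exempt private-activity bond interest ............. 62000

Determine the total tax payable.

Ordinary income tax:
  77000 × 10% = 7700
  155000 × 23% = 35650
  22000 × 30% = 6600
  → 49950

Alternative minimum tax:
  Adjusted income: 254000 + 6000 + 9000 + 62000 = 331000
  Exemption: 91000 − 25% × (331000 − 224000) = 91000 − 26750 = 64250
  Base: 331000 − 64250 = 266750
  266750 × 16% = 42680

49950 > 42680, so the ordinary income tax governs.

49950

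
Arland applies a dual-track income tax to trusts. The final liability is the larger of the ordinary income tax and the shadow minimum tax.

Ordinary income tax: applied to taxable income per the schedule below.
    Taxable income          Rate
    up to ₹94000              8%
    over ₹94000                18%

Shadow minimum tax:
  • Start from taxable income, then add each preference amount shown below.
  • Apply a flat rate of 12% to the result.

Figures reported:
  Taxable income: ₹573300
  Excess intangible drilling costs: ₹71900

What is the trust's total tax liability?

₹93794

Shadow minimum tax:
  Adjusted income: ₹573300 + ₹71900 = ₹645200
  ₹645200 × 12% = ₹77424

Ordinary income tax:
  ₹94000 × 8% = ₹7520
  ₹479300 × 18% = ₹86274
  → ₹93794

₹93794 > ₹77424, so the ordinary income tax governs.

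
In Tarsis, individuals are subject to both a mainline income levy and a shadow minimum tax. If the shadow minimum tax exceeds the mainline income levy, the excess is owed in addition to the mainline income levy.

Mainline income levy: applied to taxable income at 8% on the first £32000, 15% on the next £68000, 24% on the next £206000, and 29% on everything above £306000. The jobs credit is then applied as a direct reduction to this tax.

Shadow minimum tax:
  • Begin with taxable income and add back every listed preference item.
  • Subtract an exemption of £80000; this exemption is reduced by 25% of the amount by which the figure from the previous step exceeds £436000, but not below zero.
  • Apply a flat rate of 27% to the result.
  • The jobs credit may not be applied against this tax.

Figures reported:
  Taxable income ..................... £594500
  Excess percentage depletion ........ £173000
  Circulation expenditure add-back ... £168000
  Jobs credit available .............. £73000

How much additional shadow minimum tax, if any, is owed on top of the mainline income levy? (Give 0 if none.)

£179720

Shadow minimum tax:
  Adjusted income: £594500 + £173000 + £168000 = £935500
  Exemption: 25% × (£935500 − £436000) = £124875 ≥ £80000, so the exemption is fully phased out
  Base: £935500 − £0 = £935500
  £935500 × 27% = £252585

Mainline income levy:
  £32000 × 8% = £2560
  £68000 × 15% = £10200
  £206000 × 24% = £49440
  £288500 × 29% = £83665
  → £145865
  Less jobs credit £73000 → £72865

Excess of shadow minimum tax over mainline income levy: £252585 − £72865 = £179720.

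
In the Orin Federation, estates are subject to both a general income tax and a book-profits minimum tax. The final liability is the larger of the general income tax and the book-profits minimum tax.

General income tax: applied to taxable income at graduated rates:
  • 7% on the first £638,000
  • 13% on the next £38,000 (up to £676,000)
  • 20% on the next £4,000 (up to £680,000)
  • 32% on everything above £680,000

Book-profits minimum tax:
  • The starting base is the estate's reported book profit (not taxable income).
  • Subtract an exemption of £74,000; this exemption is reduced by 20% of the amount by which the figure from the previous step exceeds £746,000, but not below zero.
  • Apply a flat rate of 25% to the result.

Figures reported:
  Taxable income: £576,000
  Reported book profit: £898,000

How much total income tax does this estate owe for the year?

£213,600

General income tax:
  £576,000 × 7% = £40,320

Book-profits minimum tax:
  Base (reported book profit): £898,000
  Exemption: £74,000 − 20% × (£898,000 − £746,000) = £74,000 − £30,400 = £43,600
  Base: £898,000 − £43,600 = £854,400
  £854,400 × 25% = £213,600

£213,600 > £40,320, so the book-profits minimum tax is the binding amount.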